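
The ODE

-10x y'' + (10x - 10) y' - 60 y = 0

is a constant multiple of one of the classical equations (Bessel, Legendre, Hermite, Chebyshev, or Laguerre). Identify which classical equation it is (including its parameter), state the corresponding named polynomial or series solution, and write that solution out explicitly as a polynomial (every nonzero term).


All three coefficients share the factor -10; dividing through by -10 gives  x y'' + (1 - x) y' + 6 y = 0.
This matches the Laguerre equation x y'' + (1 - x) y' + n y = 0 with n = 6; the polynomial solution is L_6(x).
With y = sum_k a_k x^k, matching x^k gives (k+1)k a_{k+1} + (k+1) a_{k+1} - k a_k + n a_k = 0, i.e. (k+1)^2 a_{k+1} = (k - n) a_k = (k - 6) a_k. The right side vanishes at k = 6, so the series terminates at degree 6.
Standard normalization L_n(0) = 1 gives a_0 = 1. Work upward with a_{k+1} = (k - 6) a_k / (k+1)^2:
  a_1 = (0 - 6)(1) / 1^2 = -6/1 = -6
  a_2 = (1 - 6)(-6) / 2^2 = 30/4 = 15/2
  a_3 = (2 - 6)(15/2) / 3^2 = -30/9 = -10/3
  a_4 = (3 - 6)(-10/3) / 4^2 = 10/16 = 5/8
  a_5 = (4 - 6)(5/8) / 5^2 = (-5/4)/25 = -1/20
  a_6 = (5 - 6)(-1/20) / 6^2 = (1/20)/36 = 1/720
Hence L_6(x) = x^6/720 - x^5/20 + 5 x^4/8 - 10 x^3/3 + 15 x^2/2 - 6 x + 1.

L_6(x); series = x^6/720 - x^5/20 + 5 x^4/8 - 10 x^3/3 + 15 x^2/2 - 6 x + 1


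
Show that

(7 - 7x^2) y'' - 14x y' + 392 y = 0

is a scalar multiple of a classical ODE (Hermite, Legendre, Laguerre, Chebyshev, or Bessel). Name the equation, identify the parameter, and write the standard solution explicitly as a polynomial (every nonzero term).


All three coefficients share the factor 7; dividing through by 7 gives  (1 - x^2) y'' - 2x y' + 56 y = 0.
This matches the Legendre equation (1 - x^2) y'' - 2x y' + n(n+1) y = 0 (note the -2x y' term) with n(n+1) = 56, so n = 7; the polynomial solution is P_7(x).
With y = sum_k a_k x^k, matching x^k gives (k+2)(k+1) a_{k+2} = [k(k+1) - n(n+1)] a_k = (k - 7)(k + 8) a_k. The right side vanishes at k = 7, so the series with the parity of 7 terminates at degree 7.
Standard normalization (P_n(1) = 1): leading coefficient (2n)!/(2^n (n!)^2) = 87178291200/(128*25401600) = 429/16, so a_7 = 429/16. Work downward with a_k = (k+1)(k+2) a_{k+2} / ((k - 7)(k + 8)):
  a_5 = (6)(7)(429/16) / ((5 - 7)(5 + 8)) = (9009/8)/(-26) = -693/16
  a_3 = (4)(5)(-693/16) / ((3 - 7)(3 + 8)) = (-3465/4)/(-44) = 315/16
  a_1 = (2)(3)(315/16) / ((1 - 7)(1 + 8)) = (945/8)/(-54) = -35/16
Hence P_7(x) = 429 x^7/16 - 693 x^5/16 + 315 x^3/16 - 35 x/16.

P_7(x); series = 429 x^7/16 - 693 x^5/16 + 315 x^3/16 - 35 x/16


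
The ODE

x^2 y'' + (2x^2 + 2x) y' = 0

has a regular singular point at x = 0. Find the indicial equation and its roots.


Divide by x^2 to reach normal form y'' + P_1(x) y' + P_2(x) y = 0 with P_1(x) = 2 + 2/x and P_2(x) = 0.
x = 0 is a singular point because the y'-coefficient 2 + 2/x has a pole at x = 0.
It is a regular singular point because x P_1(x) = p(x) = 2x + 2 and x^2 P_2(x) = q(x) = 0 are polynomials, hence analytic at x = 0.
p(0) = 2,  q(0) = 0.
Indicial equation: r(r-1) + p(0) r + q(0) = 0, i.e. r^2 + (p(0) - 1) r + q(0) = 0, i.e. r^2 + 1 r = 0.
Discriminant: (1)^2 - 4(0) = 1, so r = (-1 ± 1)/2.
Solving: r_1 = 0, r_2 = -1.

indicial: r^2 + 1 r = 0; roots r_1 = 0, r_2 = -1


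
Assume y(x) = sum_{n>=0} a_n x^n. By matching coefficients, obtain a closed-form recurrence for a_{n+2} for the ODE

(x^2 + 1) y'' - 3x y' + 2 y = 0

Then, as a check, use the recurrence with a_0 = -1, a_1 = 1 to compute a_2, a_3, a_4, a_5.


Substitute y = sum_n a_n x^n.
(1 + 1 x^2) y'' contributes (n+2)(n+1) a_{n+2} + n(n-1) a_n at x^n.
-3 x y'(x) contributes -3 n a_n at x^n.
2 y(x) contributes 2 a_n at x^n.
Matching x^n: (n+2)(n+1) a_{n+2} + (n(n-1) - 3 n + 2) a_n = 0.
Thus a_{n+2} = (-n(n-1) + 3 n - 2) / ((n+1)(n+2)) * a_n.

Check with a_0 = -1, a_1 = 1 (apply the recurrence for n = 0, 1, 2, 3): a_0 = -1, a_1 = 1, a_2 = 1, a_3 = 1/6, a_4 = 1/6, a_5 = 1/120.

a_(n+2) = (-n(n-1) + 3 n - 2) / ((n+1)(n+2)) * a_n; check: a_0 = -1, a_1 = 1, a_2 = 1, a_3 = 1/6, a_4 = 1/6, a_5 = 1/120


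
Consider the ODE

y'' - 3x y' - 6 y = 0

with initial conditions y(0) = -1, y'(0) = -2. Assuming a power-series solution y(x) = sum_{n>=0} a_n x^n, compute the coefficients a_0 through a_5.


Ansatz: y(x) = sum_{n>=0} a_n x^n, so y'(x) = sum_{n>=1} n a_n x^(n-1) and y''(x) = sum_{n>=2} n(n-1) a_n x^(n-2).
Substitute into P(x) y'' + Q(x) y' + R(x) y = 0 with P(x) = 1, Q(x) = -3x, R(x) = -6, and match powers of x.
Initial conditions: a_0 = -1, a_1 = -2.
Setting the coefficient of each power of x to zero and solving order by order (substituting the coefficients already found):
  x^0: 2 a_2 - 6 a_0 = 0  ->  2 a_2 = 6 a_0 = -6  ->  a_2 = -3
  x^1: 6 a_3 - 9 a_1 = 0  ->  6 a_3 = 9 a_1 = -18  ->  a_3 = -3
  x^2: 12 a_4 - 12 a_2 = 0  ->  12 a_4 = 12 a_2 = -36  ->  a_4 = -3
  x^3: 20 a_5 - 15 a_3 = 0  ->  20 a_5 = 15 a_3 = -45  ->  a_5 = -9/4
Truncated series: y(x) = -1 - 2 x - 3 x^2 - 3 x^3 - 3 x^4 - (9/4) x^5 + O(x^6).

a_0 = -1; a_1 = -2; a_2 = -3; a_3 = -3; a_4 = -3; a_5 = -9/4


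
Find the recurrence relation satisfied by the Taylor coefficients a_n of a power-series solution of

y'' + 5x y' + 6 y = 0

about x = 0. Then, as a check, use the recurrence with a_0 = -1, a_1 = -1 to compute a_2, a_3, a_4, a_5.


Substitute y = sum_n a_n x^n.
y''(x) has coefficient (n+2)(n+1) a_{n+2} at x^n;
5 x y'(x) has coefficient 5 n a_n at x^n (shift);
6 y(x) has coefficient 6 a_n at x^n.
Matching x^n: (n+2)(n+1) a_{n+2} + (5n + 6) a_n = 0.
Thus a_{n+2} = (-5n - 6) / ((n+1)(n+2)) * a_n.

Check with a_0 = -1, a_1 = -1 (apply the recurrence for n = 0, 1, 2, 3): a_0 = -1, a_1 = -1, a_2 = 3, a_3 = 11/6, a_4 = -4, a_5 = -77/40.

a_(n+2) = (-5n - 6) / ((n+1)(n+2)) * a_n; check: a_0 = -1, a_1 = -1, a_2 = 3, a_3 = 11/6, a_4 = -4, a_5 = -77/40


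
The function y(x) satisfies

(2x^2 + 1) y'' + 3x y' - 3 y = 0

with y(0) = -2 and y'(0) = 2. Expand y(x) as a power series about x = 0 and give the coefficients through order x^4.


Ansatz: y(x) = sum_{n>=0} a_n x^n, so y'(x) = sum_{n>=1} n a_n x^(n-1) and y''(x) = sum_{n>=2} n(n-1) a_n x^(n-2).
Substitute into P(x) y'' + Q(x) y' + R(x) y = 0 with P(x) = 2x^2 + 1, Q(x) = 3x, R(x) = -3, and match powers of x.
Initial conditions: a_0 = -2, a_1 = 2.
Setting the coefficient of each power of x to zero and solving order by order (substituting the coefficients already found):
  x^0: 2 a_2 - 3 a_0 = 0  ->  2 a_2 = 3 a_0 = -6  ->  a_2 = -3
  x^1: 6 a_3 = 0  ->  a_3 = 0
  x^2: 12 a_4 + 7 a_2 = 0  ->  12 a_4 = -7 a_2 = 21  ->  a_4 = 7/4
Truncated series: y(x) = -2 + 2 x - 3 x^2 + (7/4) x^4 + O(x^5).

a_0 = -2; a_1 = 2; a_2 = -3; a_3 = 0; a_4 = 7/4


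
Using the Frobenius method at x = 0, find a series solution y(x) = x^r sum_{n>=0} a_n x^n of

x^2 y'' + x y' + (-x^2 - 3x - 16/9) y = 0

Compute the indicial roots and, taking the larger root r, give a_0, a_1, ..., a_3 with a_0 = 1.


Write in Frobenius form y'' + (p(x)/x) y' + (q(x)/x^2) y = 0:
  p(x) = 1,  q(x) = -x^2 - 3x - 16/9.
Indicial equation: r(r-1) + (1) r + (-16/9) = 0 -> roots r_1 = 4/3, r_2 = -4/3.
Take r = r_1 = 4/3. Let y(x) = x^r sum_{n>=0} a_n x^n with a_0 = 1.
Substitute y = x^r sum a_n x^n and match x^{r+n}. The recurrence is
  D(n) a_n - 3 a_{n-1} - 1 a_{n-2} = 0,  where D(n) = (r+n)(r+n-1) + (1)(r+n) + (-16/9).
  a_n = [3 a_{n-1} + 1 a_{n-2}] / D(n).
Since the indicial polynomial factors as (r - r_1)(r - r_2), D(n) = (r_1 + n - r_1)(r_1 + n - r_2) = n(n + 8/3).
Evaluating step by step (a_0 = 1):
  n = 1: D(1) = 1(1 + 8/3) = 11/3; numerator = 3(1) = 3; a_1 = (3)/(11/3) = 9/11
  n = 2: D(2) = 2(2 + 8/3) = 28/3; numerator = 3(9/11) + 1(1) = 38/11; a_2 = (38/11)/(28/3) = 57/154
  n = 3: D(3) = 3(3 + 8/3) = 17; numerator = 3(57/154) + 1(9/11) = 27/14; a_3 = (27/14)/(17) = 27/238

r = 4/3; a_0 = 1; a_1 = 9/11; a_2 = 57/154; a_3 = 27/238


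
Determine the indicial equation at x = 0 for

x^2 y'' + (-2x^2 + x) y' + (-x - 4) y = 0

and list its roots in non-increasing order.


Divide by x^2 to reach normal form y'' + P_1(x) y' + P_2(x) y = 0 with P_1(x) = -2 + 1/x and P_2(x) = -1/x - 4/x^2.
x = 0 is a singular point because the y'-coefficient -2 + 1/x has a pole at x = 0 and the y-coefficient -1/x - 4/x^2 has a pole at x = 0.
It is a regular singular point because x P_1(x) = p(x) = 1 - 2x and x^2 P_2(x) = q(x) = -x - 4 are polynomials, hence analytic at x = 0.
p(0) = 1,  q(0) = -4.
Indicial equation: r(r-1) + p(0) r + q(0) = 0, i.e. r^2 + (p(0) - 1) r + q(0) = 0, i.e. r^2 - 4 = 0.
Discriminant: (0)^2 - 4(-4) = 16, so r = (0 ± 4)/2.
Solving: r_1 = 2, r_2 = -2.

indicial: r^2 - 4 = 0; roots r_1 = 2, r_2 = -2


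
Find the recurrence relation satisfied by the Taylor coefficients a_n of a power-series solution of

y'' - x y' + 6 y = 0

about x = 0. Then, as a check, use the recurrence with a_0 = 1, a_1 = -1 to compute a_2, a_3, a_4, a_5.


Substitute y = sum_n a_n x^n.
y''(x) has coefficient (n+2)(n+1) a_{n+2} at x^n;
-x y'(x) has coefficient -n a_n at x^n (shift);
6 y(x) has coefficient 6 a_n at x^n.
Matching x^n: (n+2)(n+1) a_{n+2} + (-n + 6) a_n = 0.
Thus a_{n+2} = (n - 6) / ((n+1)(n+2)) * a_n.

Check with a_0 = 1, a_1 = -1 (apply the recurrence for n = 0, 1, 2, 3): a_0 = 1, a_1 = -1, a_2 = -3, a_3 = 5/6, a_4 = 1, a_5 = -1/8.

a_(n+2) = (n - 6) / ((n+1)(n+2)) * a_n; check: a_0 = 1, a_1 = -1, a_2 = -3, a_3 = 5/6, a_4 = 1, a_5 = -1/8


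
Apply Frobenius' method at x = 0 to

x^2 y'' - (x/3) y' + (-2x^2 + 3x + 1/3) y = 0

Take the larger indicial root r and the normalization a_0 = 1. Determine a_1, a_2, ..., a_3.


Write in Frobenius form y'' + (p(x)/x) y' + (q(x)/x^2) y = 0:
  p(x) = -1/3,  q(x) = -2x^2 + 3x + 1/3.
Indicial equation: r(r-1) + (-1/3) r + (1/3) = 0 -> roots r_1 = 1, r_2 = 1/3.
Take r = r_1 = 1. Let y(x) = x^r sum_{n>=0} a_n x^n with a_0 = 1.
Substitute y = x^r sum a_n x^n and match x^{r+n}. The recurrence is
  D(n) a_n + 3 a_{n-1} - 2 a_{n-2} = 0,  where D(n) = (r+n)(r+n-1) + (-1/3)(r+n) + (1/3).
  a_n = [-3 a_{n-1} + 2 a_{n-2}] / D(n).
Since the indicial polynomial factors as (r - r_1)(r - r_2), D(n) = (r_1 + n - r_1)(r_1 + n - r_2) = n(n + 2/3).
Evaluating step by step (a_0 = 1):
  n = 1: D(1) = 1(1 + 2/3) = 5/3; numerator = -3(1) = -3; a_1 = (-3)/(5/3) = -9/5
  n = 2: D(2) = 2(2 + 2/3) = 16/3; numerator = -3(-9/5) + 2(1) = 37/5; a_2 = (37/5)/(16/3) = 111/80
  n = 3: D(3) = 3(3 + 2/3) = 11; numerator = -3(111/80) + 2(-9/5) = -621/80; a_3 = (-621/80)/(11) = -621/880

r = 1; a_0 = 1; a_1 = -9/5; a_2 = 111/80; a_3 = -621/880


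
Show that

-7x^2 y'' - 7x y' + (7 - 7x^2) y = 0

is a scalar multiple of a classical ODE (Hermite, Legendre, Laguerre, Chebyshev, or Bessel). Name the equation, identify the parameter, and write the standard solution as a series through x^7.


All three coefficients share the factor -7; dividing through by -7 gives  x^2 y'' + x y' + (x^2 - 1) y = 0.
This matches the Bessel equation x^2 y'' + x y' + (x^2 - nu^2) y = 0 with nu^2 = 1, so nu = 1; the solution bounded at x = 0 is J_1(x).
Frobenius at x = 0: indicial roots ±nu; for r = nu the recurrence k(k + 2nu) c_k = -c_{k-2} gives the standard series J_nu(x) = sum_{k>=0} (-1)^k / (k! (k+nu)!) (x/2)^(2k+nu). Evaluate the first 4 terms:
  k = 0: (-1)^0 / (0! * 1! * 2^1) x^1 = 1/(1*1*2) x^1 = (1/2) x^1
  k = 1: (-1)^1 / (1! * 2! * 2^3) x^3 = -1/(1*2*8) x^3 = (-1/16) x^3
  k = 2: (-1)^2 / (2! * 3! * 2^5) x^5 = 1/(2*6*32) x^5 = (1/384) x^5
  k = 3: (-1)^3 / (3! * 4! * 2^7) x^7 = -1/(6*24*128) x^7 = (-1/18432) x^7
Hence J_1(x) = -x^7/18432 + x^5/384 - x^3/16 + x/2 + ....

J_1(x); series = -x^7/18432 + x^5/384 - x^3/16 + x/2


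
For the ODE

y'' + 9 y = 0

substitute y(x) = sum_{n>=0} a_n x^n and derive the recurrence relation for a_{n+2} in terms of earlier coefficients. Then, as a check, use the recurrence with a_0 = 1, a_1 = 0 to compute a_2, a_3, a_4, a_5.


Substitute y = sum_n a_n x^n into y'' + (const) y = 0.
y''(x) = sum_{n>=0} (n+2)(n+1) a_{n+2} x^n.
The ODE becomes sum_n [(n+2)(n+1) a_{n+2} + 9 a_n] x^n = 0.
Setting each coefficient to zero gives the recurrence:
  (n+2)(n+1) a_{n+2} + 9 a_n = 0,
  a_{n+2} = -9 / ((n+1)(n+2)) a_n.

Check with a_0 = 1, a_1 = 0 (apply the recurrence for n = 0, 1, 2, 3): a_0 = 1, a_1 = 0, a_2 = -9/2, a_3 = 0, a_4 = 27/8, a_5 = 0.

a_{n+2} = -9/((n+1)(n+2)) * a_n; check: a_0 = 1, a_1 = 0, a_2 = -9/2, a_3 = 0, a_4 = 27/8, a_5 = 0


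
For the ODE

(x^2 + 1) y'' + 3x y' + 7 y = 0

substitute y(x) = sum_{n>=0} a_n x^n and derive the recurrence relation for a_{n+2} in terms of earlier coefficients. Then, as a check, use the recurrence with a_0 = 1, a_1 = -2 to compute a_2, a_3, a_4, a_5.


Substitute y = sum_n a_n x^n.
(1 + 1 x^2) y'' contributes (n+2)(n+1) a_{n+2} + n(n-1) a_n at x^n.
3 x y'(x) contributes 3 n a_n at x^n.
7 y(x) contributes 7 a_n at x^n.
Matching x^n: (n+2)(n+1) a_{n+2} + (n(n-1) + 3 n + 7) a_n = 0.
Thus a_{n+2} = (-n(n-1) - 3 n - 7) / ((n+1)(n+2)) * a_n.

Check with a_0 = 1, a_1 = -2 (apply the recurrence for n = 0, 1, 2, 3): a_0 = 1, a_1 = -2, a_2 = -7/2, a_3 = 10/3, a_4 = 35/8, a_5 = -11/3.

a_(n+2) = (-n(n-1) - 3 n - 7) / ((n+1)(n+2)) * a_n; check: a_0 = 1, a_1 = -2, a_2 = -7/2, a_3 = 10/3, a_4 = 35/8, a_5 = -11/3


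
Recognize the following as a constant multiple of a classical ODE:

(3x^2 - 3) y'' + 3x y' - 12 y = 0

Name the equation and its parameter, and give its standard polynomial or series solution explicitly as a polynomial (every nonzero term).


All three coefficients share the factor -3; dividing through by -3 gives  (1 - x^2) y'' - x y' + 4 y = 0.
This matches the Chebyshev equation (1 - x^2) y'' - x y' + n^2 y = 0 (note the -x y' term, not -2x y') with n^2 = 4, so n = 2; the polynomial solution is T_2(x).
With y = sum_k a_k x^k, matching x^k gives (k+2)(k+1) a_{k+2} = (k^2 - n^2) a_k = (k - 2)(k + 2) a_k. The right side vanishes at k = 2, so the series with the parity of 2 terminates at degree 2.
Standard normalization: leading coefficient of T_n is 2^(n-1), so a_2 = 2^1 = 2. Work downward with a_k = (k+1)(k+2) a_{k+2} / ((k - 2)(k + 2)):
  a_0 = (1)(2)(2) / ((0 - 2)(0 + 2)) = 4/(-4) = -1
Hence T_2(x) = 2 x^2 - 1.

T_2(x); series = 2 x^2 - 1


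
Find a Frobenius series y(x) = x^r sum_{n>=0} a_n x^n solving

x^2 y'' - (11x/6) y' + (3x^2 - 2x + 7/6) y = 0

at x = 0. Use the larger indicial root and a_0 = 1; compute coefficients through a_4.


Write in Frobenius form y'' + (p(x)/x) y' + (q(x)/x^2) y = 0:
  p(x) = -11/6,  q(x) = 3x^2 - 2x + 7/6.
Indicial equation: r(r-1) + (-11/6) r + (7/6) = 0 -> roots r_1 = 7/3, r_2 = 1/2.
Take r = r_1 = 7/3. Let y(x) = x^r sum_{n>=0} a_n x^n with a_0 = 1.
Substitute y = x^r sum a_n x^n and match x^{r+n}. The recurrence is
  D(n) a_n - 2 a_{n-1} + 3 a_{n-2} = 0,  where D(n) = (r+n)(r+n-1) + (-11/6)(r+n) + (7/6).
  a_n = [2 a_{n-1} - 3 a_{n-2}] / D(n).
Since the indicial polynomial factors as (r - r_1)(r - r_2), D(n) = (r_1 + n - r_1)(r_1 + n - r_2) = n(n + 11/6).
Evaluating step by step (a_0 = 1):
  n = 1: D(1) = 1(1 + 11/6) = 17/6; numerator = 2(1) = 2; a_1 = (2)/(17/6) = 12/17
  n = 2: D(2) = 2(2 + 11/6) = 23/3; numerator = 2(12/17) - 3(1) = -27/17; a_2 = (-27/17)/(23/3) = -81/391
  n = 3: D(3) = 3(3 + 11/6) = 29/2; numerator = 2(-81/391) - 3(12/17) = -990/391; a_3 = (-990/391)/(29/2) = -1980/11339
  n = 4: D(4) = 4(4 + 11/6) = 70/3; numerator = 2(-1980/11339) - 3(-81/391) = 3087/11339; a_4 = (3087/11339)/(70/3) = 1323/113390

r = 7/3; a_0 = 1; a_1 = 12/17; a_2 = -81/391; a_3 = -1980/11339; a_4 = 1323/113390


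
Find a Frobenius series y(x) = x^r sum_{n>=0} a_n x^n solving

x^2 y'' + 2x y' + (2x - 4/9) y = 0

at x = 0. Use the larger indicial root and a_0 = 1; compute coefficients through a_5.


Write in Frobenius form y'' + (p(x)/x) y' + (q(x)/x^2) y = 0:
  p(x) = 2,  q(x) = 2x - 4/9.
Indicial equation: r(r-1) + (2) r + (-4/9) = 0 -> roots r_1 = 1/3, r_2 = -4/3.
Take r = r_1 = 1/3. Let y(x) = x^r sum_{n>=0} a_n x^n with a_0 = 1.
Substitute y = x^r sum a_n x^n and match x^{r+n}. The recurrence is
  D(n) a_n + 2 a_{n-1} = 0,  where D(n) = (r+n)(r+n-1) + (2)(r+n) + (-4/9).
  a_n = -2 / D(n) * a_{n-1}.
Since the indicial polynomial factors as (r - r_1)(r - r_2), D(n) = (r_1 + n - r_1)(r_1 + n - r_2) = n(n + 5/3).
Evaluating step by step (a_0 = 1):
  n = 1: D(1) = 1(1 + 5/3) = 8/3; numerator = -2(1) = -2; a_1 = (-2)/(8/3) = -3/4
  n = 2: D(2) = 2(2 + 5/3) = 22/3; numerator = -2(-3/4) = 3/2; a_2 = (3/2)/(22/3) = 9/44
  n = 3: D(3) = 3(3 + 5/3) = 14; numerator = -2(9/44) = -9/22; a_3 = (-9/22)/(14) = -9/308
  n = 4: D(4) = 4(4 + 5/3) = 68/3; numerator = -2(-9/308) = 9/154; a_4 = (9/154)/(68/3) = 27/10472
  n = 5: D(5) = 5(5 + 5/3) = 100/3; numerator = -2(27/10472) = -27/5236; a_5 = (-27/5236)/(100/3) = -81/523600

r = 1/3; a_0 = 1; a_1 = -3/4; a_2 = 9/44; a_3 = -9/308; a_4 = 27/10472; a_5 = -81/523600


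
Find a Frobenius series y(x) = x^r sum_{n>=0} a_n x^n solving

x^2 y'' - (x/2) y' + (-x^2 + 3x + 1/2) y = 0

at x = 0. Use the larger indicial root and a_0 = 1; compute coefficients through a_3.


Write in Frobenius form y'' + (p(x)/x) y' + (q(x)/x^2) y = 0:
  p(x) = -1/2,  q(x) = -x^2 + 3x + 1/2.
Indicial equation: r(r-1) + (-1/2) r + (1/2) = 0 -> roots r_1 = 1, r_2 = 1/2.
Take r = r_1 = 1. Let y(x) = x^r sum_{n>=0} a_n x^n with a_0 = 1.
Substitute y = x^r sum a_n x^n and match x^{r+n}. The recurrence is
  D(n) a_n + 3 a_{n-1} - 1 a_{n-2} = 0,  where D(n) = (r+n)(r+n-1) + (-1/2)(r+n) + (1/2).
  a_n = [-3 a_{n-1} + 1 a_{n-2}] / D(n).
Since the indicial polynomial factors as (r - r_1)(r - r_2), D(n) = (r_1 + n - r_1)(r_1 + n - r_2) = n(n + 1/2).
Evaluating step by step (a_0 = 1):
  n = 1: D(1) = 1(1 + 1/2) = 3/2; numerator = -3(1) = -3; a_1 = (-3)/(3/2) = -2
  n = 2: D(2) = 2(2 + 1/2) = 5; numerator = -3(-2) + 1(1) = 7; a_2 = (7)/(5) = 7/5
  n = 3: D(3) = 3(3 + 1/2) = 21/2; numerator = -3(7/5) + 1(-2) = -31/5; a_3 = (-31/5)/(21/2) = -62/105

r = 1; a_0 = 1; a_1 = -2; a_2 = 7/5; a_3 = -62/105


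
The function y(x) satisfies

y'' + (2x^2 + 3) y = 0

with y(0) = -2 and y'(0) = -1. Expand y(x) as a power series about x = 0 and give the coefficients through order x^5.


Ansatz: y(x) = sum_{n>=0} a_n x^n, so y'(x) = sum_{n>=1} n a_n x^(n-1) and y''(x) = sum_{n>=2} n(n-1) a_n x^(n-2).
Substitute into P(x) y'' + Q(x) y' + R(x) y = 0 with P(x) = 1, Q(x) = 0, R(x) = 2x^2 + 3, and match powers of x.
Initial conditions: a_0 = -2, a_1 = -1.
Setting the coefficient of each power of x to zero and solving order by order (substituting the coefficients already found):
  x^0: 2 a_2 + 3 a_0 = 0  ->  2 a_2 = -3 a_0 = 6  ->  a_2 = 3
  x^1: 6 a_3 + 3 a_1 = 0  ->  6 a_3 = -3 a_1 = 3  ->  a_3 = 1/2
  x^2: 12 a_4 + 3 a_2 + 2 a_0 = 0  ->  12 a_4 = -3 a_2 - 2 a_0 = -5  ->  a_4 = -5/12
  x^3: 20 a_5 + 3 a_3 + 2 a_1 = 0  ->  20 a_5 = -3 a_3 - 2 a_1 = 1/2  ->  a_5 = 1/40
Truncated series: y(x) = -2 - x + 3 x^2 + (1/2) x^3 - (5/12) x^4 + (1/40) x^5 + O(x^6).

a_0 = -2; a_1 = -1; a_2 = 3; a_3 = 1/2; a_4 = -5/12; a_5 = 1/40


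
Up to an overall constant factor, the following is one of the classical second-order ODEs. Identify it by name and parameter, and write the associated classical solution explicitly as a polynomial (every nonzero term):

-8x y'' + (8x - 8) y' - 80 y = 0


All three coefficients share the factor -8; dividing through by -8 gives  x y'' + (1 - x) y' + 10 y = 0.
This matches the Laguerre equation x y'' + (1 - x) y' + n y = 0 with n = 10; the polynomial solution is L_10(x).
With y = sum_k a_k x^k, matching x^k gives (k+1)k a_{k+1} + (k+1) a_{k+1} - k a_k + n a_k = 0, i.e. (k+1)^2 a_{k+1} = (k - n) a_k = (k - 10) a_k. The right side vanishes at k = 10, so the series terminates at degree 10.
Standard normalization L_n(0) = 1 gives a_0 = 1. Work upward with a_{k+1} = (k - 10) a_k / (k+1)^2:
  a_1 = (0 - 10)(1) / 1^2 = -10/1 = -10
  a_2 = (1 - 10)(-10) / 2^2 = 90/4 = 45/2
  a_3 = (2 - 10)(45/2) / 3^2 = -180/9 = -20
  a_4 = (3 - 10)(-20) / 4^2 = 140/16 = 35/4
  a_5 = (4 - 10)(35/4) / 5^2 = (-105/2)/25 = -21/10
  a_6 = (5 - 10)(-21/10) / 6^2 = (21/2)/36 = 7/24
  a_7 = (6 - 10)(7/24) / 7^2 = (-7/6)/49 = -1/42
  a_8 = (7 - 10)(-1/42) / 8^2 = (1/14)/64 = 1/896
  a_9 = (8 - 10)(1/896) / 9^2 = (-1/448)/81 = -1/36288
  a_10 = (9 - 10)(-1/36288) / 10^2 = (1/36288)/100 = 1/3628800
Hence L_10(x) = x^10/3628800 - x^9/36288 + x^8/896 - x^7/42 + 7 x^6/24 - 21 x^5/10 + 35 x^4/4 - 20 x^3 + 45 x^2/2 - 10 x + 1.

L_10(x); series = x^10/3628800 - x^9/36288 + x^8/896 - x^7/42 + 7 x^6/24 - 21 x^5/10 + 35 x^4/4 - 20 x^3 + 45 x^2/2 - 10 x + 1


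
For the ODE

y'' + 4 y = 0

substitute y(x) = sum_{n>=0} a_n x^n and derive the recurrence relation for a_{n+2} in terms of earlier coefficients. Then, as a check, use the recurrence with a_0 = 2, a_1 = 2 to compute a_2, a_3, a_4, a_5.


Substitute y = sum_n a_n x^n into y'' + (const) y = 0.
y''(x) = sum_{n>=0} (n+2)(n+1) a_{n+2} x^n.
The ODE becomes sum_n [(n+2)(n+1) a_{n+2} + 4 a_n] x^n = 0.
Setting each coefficient to zero gives the recurrence:
  (n+2)(n+1) a_{n+2} + 4 a_n = 0,
  a_{n+2} = -4 / ((n+1)(n+2)) a_n.

Check with a_0 = 2, a_1 = 2 (apply the recurrence for n = 0, 1, 2, 3): a_0 = 2, a_1 = 2, a_2 = -4, a_3 = -4/3, a_4 = 4/3, a_5 = 4/15.

a_{n+2} = -4/((n+1)(n+2)) * a_n; check: a_0 = 2, a_1 = 2, a_2 = -4, a_3 = -4/3, a_4 = 4/3, a_5 = 4/15


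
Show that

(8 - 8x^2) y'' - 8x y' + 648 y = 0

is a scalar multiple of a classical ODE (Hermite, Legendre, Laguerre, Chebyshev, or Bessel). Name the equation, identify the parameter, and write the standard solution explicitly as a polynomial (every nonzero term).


All three coefficients share the factor 8; dividing through by 8 gives  (1 - x^2) y'' - x y' + 81 y = 0.
This matches the Chebyshev equation (1 - x^2) y'' - x y' + n^2 y = 0 (note the -x y' term, not -2x y') with n^2 = 81, so n = 9; the polynomial solution is T_9(x).
With y = sum_k a_k x^k, matching x^k gives (k+2)(k+1) a_{k+2} = (k^2 - n^2) a_k = (k - 9)(k + 9) a_k. The right side vanishes at k = 9, so the series with the parity of 9 terminates at degree 9.
Standard normalization: leading coefficient of T_n is 2^(n-1), so a_9 = 2^8 = 256. Work downward with a_k = (k+1)(k+2) a_{k+2} / ((k - 9)(k + 9)):
  a_7 = (8)(9)(256) / ((7 - 9)(7 + 9)) = 18432/(-32) = -576
  a_5 = (6)(7)(-576) / ((5 - 9)(5 + 9)) = -24192/(-56) = 432
  a_3 = (4)(5)(432) / ((3 - 9)(3 + 9)) = 8640/(-72) = -120
  a_1 = (2)(3)(-120) / ((1 - 9)(1 + 9)) = -720/(-80) = 9
Hence T_9(x) = 256 x^9 - 576 x^7 + 432 x^5 - 120 x^3 + 9 x.

T_9(x); series = 256 x^9 - 576 x^7 + 432 x^5 - 120 x^3 + 9 x


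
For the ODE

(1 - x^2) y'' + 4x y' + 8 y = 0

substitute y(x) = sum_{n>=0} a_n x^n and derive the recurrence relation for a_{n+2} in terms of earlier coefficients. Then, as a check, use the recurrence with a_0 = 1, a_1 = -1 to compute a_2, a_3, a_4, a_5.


Substitute y = sum_n a_n x^n.
(1 - 1 x^2) y'' contributes (n+2)(n+1) a_{n+2} - n(n-1) a_n at x^n.
4 x y'(x) contributes 4 n a_n at x^n.
8 y(x) contributes 8 a_n at x^n.
Matching x^n: (n+2)(n+1) a_{n+2} + (-n(n-1) + 4 n + 8) a_n = 0.
Thus a_{n+2} = (n(n-1) - 4 n - 8) / ((n+1)(n+2)) * a_n.

Check with a_0 = 1, a_1 = -1 (apply the recurrence for n = 0, 1, 2, 3): a_0 = 1, a_1 = -1, a_2 = -4, a_3 = 2, a_4 = 14/3, a_5 = -7/5.

a_(n+2) = (n(n-1) - 4 n - 8) / ((n+1)(n+2)) * a_n; check: a_0 = 1, a_1 = -1, a_2 = -4, a_3 = 2, a_4 = 14/3, a_5 = -7/5


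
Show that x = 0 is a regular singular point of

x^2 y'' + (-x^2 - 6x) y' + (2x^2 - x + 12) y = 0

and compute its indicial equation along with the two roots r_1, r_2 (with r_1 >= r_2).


Divide by x^2 to reach normal form y'' + P_1(x) y' + P_2(x) y = 0 with P_1(x) = -1 - 6/x and P_2(x) = 2 - 1/x + 12/x^2.
x = 0 is a singular point because the y'-coefficient -1 - 6/x has a pole at x = 0 and the y-coefficient 2 - 1/x + 12/x^2 has a pole at x = 0.
It is a regular singular point because x P_1(x) = p(x) = -x - 6 and x^2 P_2(x) = q(x) = 2x^2 - x + 12 are polynomials, hence analytic at x = 0.
p(0) = -6,  q(0) = 12.
Indicial equation: r(r-1) + p(0) r + q(0) = 0, i.e. r^2 + (p(0) - 1) r + q(0) = 0, i.e. r^2 - 7 r + 12 = 0.
Discriminant: (-7)^2 - 4(12) = 1, so r = (7 ± 1)/2.
Solving: r_1 = 4, r_2 = 3.

indicial: r^2 - 7 r + 12 = 0; roots r_1 = 4, r_2 = 3


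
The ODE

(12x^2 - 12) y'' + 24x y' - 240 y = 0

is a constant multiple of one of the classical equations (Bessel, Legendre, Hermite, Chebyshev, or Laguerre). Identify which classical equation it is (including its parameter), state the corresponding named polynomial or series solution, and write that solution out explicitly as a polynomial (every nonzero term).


All three coefficients share the factor -12; dividing through by -12 gives  (1 - x^2) y'' - 2x y' + 20 y = 0.
This matches the Legendre equation (1 - x^2) y'' - 2x y' + n(n+1) y = 0 (note the -2x y' term) with n(n+1) = 20, so n = 4; the polynomial solution is P_4(x).
With y = sum_k a_k x^k, matching x^k gives (k+2)(k+1) a_{k+2} = [k(k+1) - n(n+1)] a_k = (k - 4)(k + 5) a_k. The right side vanishes at k = 4, so the series with the parity of 4 terminates at degree 4.
Standard normalization (P_n(1) = 1): leading coefficient (2n)!/(2^n (n!)^2) = 40320/(16*576) = 35/8, so a_4 = 35/8. Work downward with a_k = (k+1)(k+2) a_{k+2} / ((k - 4)(k + 5)):
  a_2 = (3)(4)(35/8) / ((2 - 4)(2 + 5)) = (105/2)/(-14) = -15/4
  a_0 = (1)(2)(-15/4) / ((0 - 4)(0 + 5)) = (-15/2)/(-20) = 3/8
Hence P_4(x) = 35 x^4/8 - 15 x^2/4 + 3/8.

P_4(x); series = 35 x^4/8 - 15 x^2/4 + 3/8


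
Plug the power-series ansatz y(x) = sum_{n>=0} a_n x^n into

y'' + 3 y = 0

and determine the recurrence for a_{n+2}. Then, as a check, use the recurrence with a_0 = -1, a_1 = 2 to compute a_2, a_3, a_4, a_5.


Substitute y = sum_n a_n x^n into y'' + (const) y = 0.
y''(x) = sum_{n>=0} (n+2)(n+1) a_{n+2} x^n.
The ODE becomes sum_n [(n+2)(n+1) a_{n+2} + 3 a_n] x^n = 0.
Setting each coefficient to zero gives the recurrence:
  (n+2)(n+1) a_{n+2} + 3 a_n = 0,
  a_{n+2} = -3 / ((n+1)(n+2)) a_n.

Check with a_0 = -1, a_1 = 2 (apply the recurrence for n = 0, 1, 2, 3): a_0 = -1, a_1 = 2, a_2 = 3/2, a_3 = -1, a_4 = -3/8, a_5 = 3/20.

a_{n+2} = -3/((n+1)(n+2)) * a_n; check: a_0 = -1, a_1 = 2, a_2 = 3/2, a_3 = -1, a_4 = -3/8, a_5 = 3/20


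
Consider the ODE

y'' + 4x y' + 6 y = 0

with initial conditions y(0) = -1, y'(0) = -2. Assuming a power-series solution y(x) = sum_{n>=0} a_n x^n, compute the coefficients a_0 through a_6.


Ansatz: y(x) = sum_{n>=0} a_n x^n, so y'(x) = sum_{n>=1} n a_n x^(n-1) and y''(x) = sum_{n>=2} n(n-1) a_n x^(n-2).
Substitute into P(x) y'' + Q(x) y' + R(x) y = 0 with P(x) = 1, Q(x) = 4x, R(x) = 6, and match powers of x.
Initial conditions: a_0 = -1, a_1 = -2.
Setting the coefficient of each power of x to zero and solving order by order (substituting the coefficients already found):
  x^0: 2 a_2 + 6 a_0 = 0  ->  2 a_2 = -6 a_0 = 6  ->  a_2 = 3
  x^1: 6 a_3 + 10 a_1 = 0  ->  6 a_3 = -10 a_1 = 20  ->  a_3 = 10/3
  x^2: 12 a_4 + 14 a_2 = 0  ->  12 a_4 = -14 a_2 = -42  ->  a_4 = -7/2
  x^3: 20 a_5 + 18 a_3 = 0  ->  20 a_5 = -18 a_3 = -60  ->  a_5 = -3
  x^4: 30 a_6 + 22 a_4 = 0  ->  30 a_6 = -22 a_4 = 77  ->  a_6 = 77/30
Truncated series: y(x) = -1 - 2 x + 3 x^2 + (10/3) x^3 - (7/2) x^4 - 3 x^5 + (77/30) x^6 + O(x^7).

a_0 = -1; a_1 = -2; a_2 = 3; a_3 = 10/3; a_4 = -7/2; a_5 = -3; a_6 = 77/30


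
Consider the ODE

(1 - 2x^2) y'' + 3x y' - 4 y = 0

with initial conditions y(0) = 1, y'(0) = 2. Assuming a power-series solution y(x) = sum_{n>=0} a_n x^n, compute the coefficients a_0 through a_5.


Ansatz: y(x) = sum_{n>=0} a_n x^n, so y'(x) = sum_{n>=1} n a_n x^(n-1) and y''(x) = sum_{n>=2} n(n-1) a_n x^(n-2).
Substitute into P(x) y'' + Q(x) y' + R(x) y = 0 with P(x) = 1 - 2x^2, Q(x) = 3x, R(x) = -4, and match powers of x.
Initial conditions: a_0 = 1, a_1 = 2.
Setting the coefficient of each power of x to zero and solving order by order (substituting the coefficients already found):
  x^0: 2 a_2 - 4 a_0 = 0  ->  2 a_2 = 4 a_0 = 4  ->  a_2 = 2
  x^1: 6 a_3 - a_1 = 0  ->  6 a_3 = a_1 = 2  ->  a_3 = 1/3
  x^2: 12 a_4 - 2 a_2 = 0  ->  12 a_4 = 2 a_2 = 4  ->  a_4 = 1/3
  x^3: 20 a_5 - 7 a_3 = 0  ->  20 a_5 = 7 a_3 = 7/3  ->  a_5 = 7/60
Truncated series: y(x) = 1 + 2 x + 2 x^2 + (1/3) x^3 + (1/3) x^4 + (7/60) x^5 + O(x^6).

a_0 = 1; a_1 = 2; a_2 = 2; a_3 = 1/3; a_4 = 1/3; a_5 = 7/60


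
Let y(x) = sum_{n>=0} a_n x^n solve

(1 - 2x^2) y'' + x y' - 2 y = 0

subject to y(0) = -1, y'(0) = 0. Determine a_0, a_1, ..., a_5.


Ansatz: y(x) = sum_{n>=0} a_n x^n, so y'(x) = sum_{n>=1} n a_n x^(n-1) and y''(x) = sum_{n>=2} n(n-1) a_n x^(n-2).
Substitute into P(x) y'' + Q(x) y' + R(x) y = 0 with P(x) = 1 - 2x^2, Q(x) = x, R(x) = -2, and match powers of x.
Initial conditions: a_0 = -1, a_1 = 0.
Setting the coefficient of each power of x to zero and solving order by order (substituting the coefficients already found):
  x^0: 2 a_2 - 2 a_0 = 0  ->  2 a_2 = 2 a_0 = -2  ->  a_2 = -1
  x^1: 6 a_3 - a_1 = 0  ->  6 a_3 = a_1 = 0  ->  a_3 = 0
  x^2: 12 a_4 - 4 a_2 = 0  ->  12 a_4 = 4 a_2 = -4  ->  a_4 = -1/3
  x^3: 20 a_5 - 11 a_3 = 0  ->  20 a_5 = 11 a_3 = 0  ->  a_5 = 0
Truncated series: y(x) = -1 - x^2 - (1/3) x^4 + O(x^6).

a_0 = -1; a_1 = 0; a_2 = -1; a_3 = 0; a_4 = -1/3; a_5 = 0


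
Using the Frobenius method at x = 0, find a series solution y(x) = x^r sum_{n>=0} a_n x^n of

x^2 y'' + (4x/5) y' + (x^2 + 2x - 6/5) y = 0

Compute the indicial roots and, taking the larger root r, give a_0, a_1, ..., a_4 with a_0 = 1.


Write in Frobenius form y'' + (p(x)/x) y' + (q(x)/x^2) y = 0:
  p(x) = 4/5,  q(x) = x^2 + 2x - 6/5.
Indicial equation: r(r-1) + (4/5) r + (-6/5) = 0 -> roots r_1 = 6/5, r_2 = -1.
Take r = r_1 = 6/5. Let y(x) = x^r sum_{n>=0} a_n x^n with a_0 = 1.
Substitute y = x^r sum a_n x^n and match x^{r+n}. The recurrence is
  D(n) a_n + 2 a_{n-1} + 1 a_{n-2} = 0,  where D(n) = (r+n)(r+n-1) + (4/5)(r+n) + (-6/5).
  a_n = [-2 a_{n-1} - 1 a_{n-2}] / D(n).
Since the indicial polynomial factors as (r - r_1)(r - r_2), D(n) = (r_1 + n - r_1)(r_1 + n - r_2) = n(n + 11/5).
Evaluating step by step (a_0 = 1):
  n = 1: D(1) = 1(1 + 11/5) = 16/5; numerator = -2(1) = -2; a_1 = (-2)/(16/5) = -5/8
  n = 2: D(2) = 2(2 + 11/5) = 42/5; numerator = -2(-5/8) - 1(1) = 1/4; a_2 = (1/4)/(42/5) = 5/168
  n = 3: D(3) = 3(3 + 11/5) = 78/5; numerator = -2(5/168) - 1(-5/8) = 95/168; a_3 = (95/168)/(78/5) = 475/13104
  n = 4: D(4) = 4(4 + 11/5) = 124/5; numerator = -2(475/13104) - 1(5/168) = -335/3276; a_4 = (-335/3276)/(124/5) = -1675/406224

r = 6/5; a_0 = 1; a_1 = -5/8; a_2 = 5/168; a_3 = 475/13104; a_4 = -1675/406224


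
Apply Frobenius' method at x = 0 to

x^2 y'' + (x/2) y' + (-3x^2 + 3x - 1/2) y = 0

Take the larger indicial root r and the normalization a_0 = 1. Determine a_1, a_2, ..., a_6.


Write in Frobenius form y'' + (p(x)/x) y' + (q(x)/x^2) y = 0:
  p(x) = 1/2,  q(x) = -3x^2 + 3x - 1/2.
Indicial equation: r(r-1) + (1/2) r + (-1/2) = 0 -> roots r_1 = 1, r_2 = -1/2.
Take r = r_1 = 1. Let y(x) = x^r sum_{n>=0} a_n x^n with a_0 = 1.
Substitute y = x^r sum a_n x^n and match x^{r+n}. The recurrence is
  D(n) a_n + 3 a_{n-1} - 3 a_{n-2} = 0,  where D(n) = (r+n)(r+n-1) + (1/2)(r+n) + (-1/2).
  a_n = [-3 a_{n-1} + 3 a_{n-2}] / D(n).
Since the indicial polynomial factors as (r - r_1)(r - r_2), D(n) = (r_1 + n - r_1)(r_1 + n - r_2) = n(n + 3/2).
Evaluating step by step (a_0 = 1):
  n = 1: D(1) = 1(1 + 3/2) = 5/2; numerator = -3(1) = -3; a_1 = (-3)/(5/2) = -6/5
  n = 2: D(2) = 2(2 + 3/2) = 7; numerator = -3(-6/5) + 3(1) = 33/5; a_2 = (33/5)/(7) = 33/35
  n = 3: D(3) = 3(3 + 3/2) = 27/2; numerator = -3(33/35) + 3(-6/5) = -45/7; a_3 = (-45/7)/(27/2) = -10/21
  n = 4: D(4) = 4(4 + 3/2) = 22; numerator = -3(-10/21) + 3(33/35) = 149/35; a_4 = (149/35)/(22) = 149/770
  n = 5: D(5) = 5(5 + 3/2) = 65/2; numerator = -3(149/770) + 3(-10/21) = -221/110; a_5 = (-221/110)/(65/2) = -17/275
  n = 6: D(6) = 6(6 + 3/2) = 45; numerator = -3(-17/275) + 3(149/770) = 2949/3850; a_6 = (2949/3850)/(45) = 983/57750

r = 1; a_0 = 1; a_1 = -6/5; a_2 = 33/35; a_3 = -10/21; a_4 = 149/770; a_5 = -17/275; a_6 = 983/57750


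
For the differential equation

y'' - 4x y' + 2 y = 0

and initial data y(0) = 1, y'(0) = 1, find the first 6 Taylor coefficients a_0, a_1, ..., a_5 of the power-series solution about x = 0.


Ansatz: y(x) = sum_{n>=0} a_n x^n, so y'(x) = sum_{n>=1} n a_n x^(n-1) and y''(x) = sum_{n>=2} n(n-1) a_n x^(n-2).
Substitute into P(x) y'' + Q(x) y' + R(x) y = 0 with P(x) = 1, Q(x) = -4x, R(x) = 2, and match powers of x.
Initial conditions: a_0 = 1, a_1 = 1.
Setting the coefficient of each power of x to zero and solving order by order (substituting the coefficients already found):
  x^0: 2 a_2 + 2 a_0 = 0  ->  2 a_2 = -2 a_0 = -2  ->  a_2 = -1
  x^1: 6 a_3 - 2 a_1 = 0  ->  6 a_3 = 2 a_1 = 2  ->  a_3 = 1/3
  x^2: 12 a_4 - 6 a_2 = 0  ->  12 a_4 = 6 a_2 = -6  ->  a_4 = -1/2
  x^3: 20 a_5 - 10 a_3 = 0  ->  20 a_5 = 10 a_3 = 10/3  ->  a_5 = 1/6
Truncated series: y(x) = 1 + x - x^2 + (1/3) x^3 - (1/2) x^4 + (1/6) x^5 + O(x^6).

a_0 = 1; a_1 = 1; a_2 = -1; a_3 = 1/3; a_4 = -1/2; a_5 = 1/6


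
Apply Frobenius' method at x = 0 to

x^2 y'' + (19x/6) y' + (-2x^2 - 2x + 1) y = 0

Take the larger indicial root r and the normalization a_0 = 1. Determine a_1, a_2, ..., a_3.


Write in Frobenius form y'' + (p(x)/x) y' + (q(x)/x^2) y = 0:
  p(x) = 19/6,  q(x) = -2x^2 - 2x + 1.
Indicial equation: r(r-1) + (19/6) r + (1) = 0 -> roots r_1 = -2/3, r_2 = -3/2.
Take r = r_1 = -2/3. Let y(x) = x^r sum_{n>=0} a_n x^n with a_0 = 1.
Substitute y = x^r sum a_n x^n and match x^{r+n}. The recurrence is
  D(n) a_n - 2 a_{n-1} - 2 a_{n-2} = 0,  where D(n) = (r+n)(r+n-1) + (19/6)(r+n) + (1).
  a_n = [2 a_{n-1} + 2 a_{n-2}] / D(n).
Since the indicial polynomial factors as (r - r_1)(r - r_2), D(n) = (r_1 + n - r_1)(r_1 + n - r_2) = n(n + 5/6).
Evaluating step by step (a_0 = 1):
  n = 1: D(1) = 1(1 + 5/6) = 11/6; numerator = 2(1) = 2; a_1 = (2)/(11/6) = 12/11
  n = 2: D(2) = 2(2 + 5/6) = 17/3; numerator = 2(12/11) + 2(1) = 46/11; a_2 = (46/11)/(17/3) = 138/187
  n = 3: D(3) = 3(3 + 5/6) = 23/2; numerator = 2(138/187) + 2(12/11) = 684/187; a_3 = (684/187)/(23/2) = 1368/4301

r = -2/3; a_0 = 1; a_1 = 12/11; a_2 = 138/187; a_3 = 1368/4301


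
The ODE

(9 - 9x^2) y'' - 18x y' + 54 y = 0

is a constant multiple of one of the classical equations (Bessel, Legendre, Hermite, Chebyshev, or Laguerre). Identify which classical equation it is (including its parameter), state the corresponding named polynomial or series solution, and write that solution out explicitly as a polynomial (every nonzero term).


All three coefficients share the factor 9; dividing through by 9 gives  (1 - x^2) y'' - 2x y' + 6 y = 0.
This matches the Legendre equation (1 - x^2) y'' - 2x y' + n(n+1) y = 0 (note the -2x y' term) with n(n+1) = 6, so n = 2; the polynomial solution is P_2(x).
With y = sum_k a_k x^k, matching x^k gives (k+2)(k+1) a_{k+2} = [k(k+1) - n(n+1)] a_k = (k - 2)(k + 3) a_k. The right side vanishes at k = 2, so the series with the parity of 2 terminates at degree 2.
Standard normalization (P_n(1) = 1): leading coefficient (2n)!/(2^n (n!)^2) = 24/(4*4) = 3/2, so a_2 = 3/2. Work downward with a_k = (k+1)(k+2) a_{k+2} / ((k - 2)(k + 3)):
  a_0 = (1)(2)(3/2) / ((0 - 2)(0 + 3)) = 3/(-6) = -1/2
Hence P_2(x) = 3 x^2/2 - 1/2.

P_2(x); series = 3 x^2/2 - 1/2


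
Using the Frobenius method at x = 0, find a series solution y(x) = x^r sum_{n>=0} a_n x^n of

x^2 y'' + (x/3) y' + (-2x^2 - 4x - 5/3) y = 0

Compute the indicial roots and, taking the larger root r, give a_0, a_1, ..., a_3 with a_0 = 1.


Write in Frobenius form y'' + (p(x)/x) y' + (q(x)/x^2) y = 0:
  p(x) = 1/3,  q(x) = -2x^2 - 4x - 5/3.
Indicial equation: r(r-1) + (1/3) r + (-5/3) = 0 -> roots r_1 = 5/3, r_2 = -1.
Take r = r_1 = 5/3. Let y(x) = x^r sum_{n>=0} a_n x^n with a_0 = 1.
Substitute y = x^r sum a_n x^n and match x^{r+n}. The recurrence is
  D(n) a_n - 4 a_{n-1} - 2 a_{n-2} = 0,  where D(n) = (r+n)(r+n-1) + (1/3)(r+n) + (-5/3).
  a_n = [4 a_{n-1} + 2 a_{n-2}] / D(n).
Since the indicial polynomial factors as (r - r_1)(r - r_2), D(n) = (r_1 + n - r_1)(r_1 + n - r_2) = n(n + 8/3).
Evaluating step by step (a_0 = 1):
  n = 1: D(1) = 1(1 + 8/3) = 11/3; numerator = 4(1) = 4; a_1 = (4)/(11/3) = 12/11
  n = 2: D(2) = 2(2 + 8/3) = 28/3; numerator = 4(12/11) + 2(1) = 70/11; a_2 = (70/11)/(28/3) = 15/22
  n = 3: D(3) = 3(3 + 8/3) = 17; numerator = 4(15/22) + 2(12/11) = 54/11; a_3 = (54/11)/(17) = 54/187

r = 5/3; a_0 = 1; a_1 = 12/11; a_2 = 15/22; a_3 = 54/187


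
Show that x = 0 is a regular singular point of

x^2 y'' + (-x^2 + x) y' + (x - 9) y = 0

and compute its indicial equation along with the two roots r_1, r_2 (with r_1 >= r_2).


Divide by x^2 to reach normal form y'' + P_1(x) y' + P_2(x) y = 0 with P_1(x) = -1 + 1/x and P_2(x) = 1/x - 9/x^2.
x = 0 is a singular point because the y'-coefficient -1 + 1/x has a pole at x = 0 and the y-coefficient 1/x - 9/x^2 has a pole at x = 0.
It is a regular singular point because x P_1(x) = p(x) = 1 - x and x^2 P_2(x) = q(x) = x - 9 are polynomials, hence analytic at x = 0.
p(0) = 1,  q(0) = -9.
Indicial equation: r(r-1) + p(0) r + q(0) = 0, i.e. r^2 + (p(0) - 1) r + q(0) = 0, i.e. r^2 - 9 = 0.
Discriminant: (0)^2 - 4(-9) = 36, so r = (0 ± 6)/2.
Solving: r_1 = 3, r_2 = -3.

indicial: r^2 - 9 = 0; roots r_1 = 3, r_2 = -3


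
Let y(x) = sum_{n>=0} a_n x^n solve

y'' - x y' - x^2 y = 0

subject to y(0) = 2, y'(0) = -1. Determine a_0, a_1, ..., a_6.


Ansatz: y(x) = sum_{n>=0} a_n x^n, so y'(x) = sum_{n>=1} n a_n x^(n-1) and y''(x) = sum_{n>=2} n(n-1) a_n x^(n-2).
Substitute into P(x) y'' + Q(x) y' + R(x) y = 0 with P(x) = 1, Q(x) = -x, R(x) = -x^2, and match powers of x.
Initial conditions: a_0 = 2, a_1 = -1.
Setting the coefficient of each power of x to zero and solving order by order (substituting the coefficients already found):
  x^0: 2 a_2 = 0  ->  a_2 = 0
  x^1: 6 a_3 - a_1 = 0  ->  6 a_3 = a_1 = -1  ->  a_3 = -1/6
  x^2: 12 a_4 - 2 a_2 - a_0 = 0  ->  12 a_4 = 2 a_2 + a_0 = 2  ->  a_4 = 1/6
  x^3: 20 a_5 - 3 a_3 - a_1 = 0  ->  20 a_5 = 3 a_3 + a_1 = -3/2  ->  a_5 = -3/40
  x^4: 30 a_6 - 4 a_4 - a_2 = 0  ->  30 a_6 = 4 a_4 + a_2 = 2/3  ->  a_6 = 1/45
Truncated series: y(x) = 2 - x - (1/6) x^3 + (1/6) x^4 - (3/40) x^5 + (1/45) x^6 + O(x^7).

a_0 = 2; a_1 = -1; a_2 = 0; a_3 = -1/6; a_4 = 1/6; a_5 = -3/40; a_6 = 1/45


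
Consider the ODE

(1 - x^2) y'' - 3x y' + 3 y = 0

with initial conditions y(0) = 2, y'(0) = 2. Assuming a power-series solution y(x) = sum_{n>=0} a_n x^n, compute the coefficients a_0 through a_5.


Ansatz: y(x) = sum_{n>=0} a_n x^n, so y'(x) = sum_{n>=1} n a_n x^(n-1) and y''(x) = sum_{n>=2} n(n-1) a_n x^(n-2).
Substitute into P(x) y'' + Q(x) y' + R(x) y = 0 with P(x) = 1 - x^2, Q(x) = -3x, R(x) = 3, and match powers of x.
Initial conditions: a_0 = 2, a_1 = 2.
Setting the coefficient of each power of x to zero and solving order by order (substituting the coefficients already found):
  x^0: 2 a_2 + 3 a_0 = 0  ->  2 a_2 = -3 a_0 = -6  ->  a_2 = -3
  x^1: 6 a_3 = 0  ->  a_3 = 0
  x^2: 12 a_4 - 5 a_2 = 0  ->  12 a_4 = 5 a_2 = -15  ->  a_4 = -5/4
  x^3: 20 a_5 - 12 a_3 = 0  ->  20 a_5 = 12 a_3 = 0  ->  a_5 = 0
Truncated series: y(x) = 2 + 2 x - 3 x^2 - (5/4) x^4 + O(x^6).

a_0 = 2; a_1 = 2; a_2 = -3; a_3 = 0; a_4 = -5/4; a_5 = 0


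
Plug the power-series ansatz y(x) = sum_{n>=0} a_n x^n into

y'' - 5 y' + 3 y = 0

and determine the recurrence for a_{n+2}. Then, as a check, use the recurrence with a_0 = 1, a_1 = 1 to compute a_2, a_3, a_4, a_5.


Substitute y = sum_n a_n x^n.
y''(x) has coefficient (n+2)(n+1) a_{n+2} at x^n;
-5 y'(x) has coefficient -5 (n+1) a_{n+1} at x^n;
3 y(x) has coefficient 3 a_n at x^n.
Matching x^n: (n+2)(n+1) a_{n+2} - 5 (n+1) a_{n+1} + 3 a_n = 0.
Thus a_{n+2} = [5 (n+1) a_{n+1} - 3 a_n] / ((n+1)(n+2)).

Check with a_0 = 1, a_1 = 1 (apply the recurrence for n = 0, 1, 2, 3): a_0 = 1, a_1 = 1, a_2 = 1, a_3 = 7/6, a_4 = 29/24, a_5 = 31/30.

a_(n+2) = [5 (n+1) a_(n+1) - 3 a_n] / ((n+1)(n+2)); check: a_0 = 1, a_1 = 1, a_2 = 1, a_3 = 7/6, a_4 = 29/24, a_5 = 31/30


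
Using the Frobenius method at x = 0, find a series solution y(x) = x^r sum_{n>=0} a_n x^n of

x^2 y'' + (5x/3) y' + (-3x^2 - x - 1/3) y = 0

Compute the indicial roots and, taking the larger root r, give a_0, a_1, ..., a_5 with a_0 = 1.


Write in Frobenius form y'' + (p(x)/x) y' + (q(x)/x^2) y = 0:
  p(x) = 5/3,  q(x) = -3x^2 - x - 1/3.
Indicial equation: r(r-1) + (5/3) r + (-1/3) = 0 -> roots r_1 = 1/3, r_2 = -1.
Take r = r_1 = 1/3. Let y(x) = x^r sum_{n>=0} a_n x^n with a_0 = 1.
Substitute y = x^r sum a_n x^n and match x^{r+n}. The recurrence is
  D(n) a_n - 1 a_{n-1} - 3 a_{n-2} = 0,  where D(n) = (r+n)(r+n-1) + (5/3)(r+n) + (-1/3).
  a_n = [1 a_{n-1} + 3 a_{n-2}] / D(n).
Since the indicial polynomial factors as (r - r_1)(r - r_2), D(n) = (r_1 + n - r_1)(r_1 + n - r_2) = n(n + 4/3).
Evaluating step by step (a_0 = 1):
  n = 1: D(1) = 1(1 + 4/3) = 7/3; numerator = 1(1) = 1; a_1 = (1)/(7/3) = 3/7
  n = 2: D(2) = 2(2 + 4/3) = 20/3; numerator = 1(3/7) + 3(1) = 24/7; a_2 = (24/7)/(20/3) = 18/35
  n = 3: D(3) = 3(3 + 4/3) = 13; numerator = 1(18/35) + 3(3/7) = 9/5; a_3 = (9/5)/(13) = 9/65
  n = 4: D(4) = 4(4 + 4/3) = 64/3; numerator = 1(9/65) + 3(18/35) = 153/91; a_4 = (153/91)/(64/3) = 459/5824
  n = 5: D(5) = 5(5 + 4/3) = 95/3; numerator = 1(459/5824) + 3(9/65) = 1107/2240; a_5 = (1107/2240)/(95/3) = 3321/212800

r = 1/3; a_0 = 1; a_1 = 3/7; a_2 = 18/35; a_3 = 9/65; a_4 = 459/5824; a_5 = 3321/212800
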